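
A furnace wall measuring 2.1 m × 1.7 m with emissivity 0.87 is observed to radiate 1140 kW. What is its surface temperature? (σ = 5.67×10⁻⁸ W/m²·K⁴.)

T ≈ 1600 K

A = 2.1 × 1.7 = 3.57 m².
From P = εσAT⁴, T = (P / εσA)^(1/4) = (1.14×10^6 / (0.87 × 5.67×10⁻⁸ × 3.57))^(1/4).
T = (6.47×10^12)^(1/4) = 1600 K.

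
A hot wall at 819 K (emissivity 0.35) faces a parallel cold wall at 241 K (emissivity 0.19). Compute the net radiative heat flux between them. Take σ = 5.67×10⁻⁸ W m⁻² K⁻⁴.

q ≈ 3560 W/m²

For two large parallel gray plates, q = σ(T₁⁴ − T₂⁴) / (1/ε₁ + 1/ε₂ − 1).
1/ε₁ + 1/ε₂ − 1 = 1/0.35 + 1/0.19 − 1 = 7.120.
T₁⁴ − T₂⁴ = 4.50×10^11 − 3.37×10^9 = 4.47×10^11 K⁴.
q = 5.67×10⁻⁸ × 4.47×10^11 / 7.120 = 3560 W/m².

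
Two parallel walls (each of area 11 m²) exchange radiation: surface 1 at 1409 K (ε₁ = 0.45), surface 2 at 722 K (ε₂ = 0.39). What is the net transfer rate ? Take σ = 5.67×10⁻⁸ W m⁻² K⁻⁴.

Q ≈ 6.04×10^5 W

For two large parallel gray plates, q = σ(T₁⁴ − T₂⁴) / (1/ε₁ + 1/ε₂ − 1).
1/ε₁ + 1/ε₂ − 1 = 1/0.45 + 1/0.39 − 1 = 3.786.
T₁⁴ − T₂⁴ = 3.94×10^12 − 2.72×10^11 = 3.67×10^12 K⁴.
q = 5.67×10⁻⁸ × 3.67×10^12 / 3.786 = 55000 W/m².
Q = q·A = 55000 × 11 = 6.04×10^5 W.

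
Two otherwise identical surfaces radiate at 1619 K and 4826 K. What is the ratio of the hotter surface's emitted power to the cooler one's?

ratio ≈ 79.0

P ∝ T⁴, so the ratio is (4826/1619)⁴ = (2.981)⁴ = 79.0.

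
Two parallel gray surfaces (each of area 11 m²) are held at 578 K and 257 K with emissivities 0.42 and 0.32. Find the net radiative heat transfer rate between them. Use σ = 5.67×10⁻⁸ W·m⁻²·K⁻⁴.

Q ≈ 14800 W

For two large parallel gray plates, q = σ(T₁⁴ − T₂⁴) / (1/ε₁ + 1/ε₂ − 1).
1/ε₁ + 1/ε₂ − 1 = 1/0.42 + 1/0.32 − 1 = 4.506.
T₁⁴ − T₂⁴ = 1.12×10^11 − 4.36×10^9 = 1.07×10^11 K⁴.
q = 5.67×10⁻⁸ × 1.07×10^11 / 4.506 = 1350 W/m².
Q = q·A = 1350 × 11 = 14800 W.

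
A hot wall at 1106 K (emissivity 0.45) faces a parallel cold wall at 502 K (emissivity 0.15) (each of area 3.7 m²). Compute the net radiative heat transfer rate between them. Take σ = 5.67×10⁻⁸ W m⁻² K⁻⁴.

For two large parallel gray plates, q = σ(T₁⁴ − T₂⁴) / (1/ε₁ + 1/ε₂ − 1).
1/ε₁ + 1/ε₂ − 1 = 1/0.45 + 1/0.15 − 1 = 7.889.
T₁⁴ − T₂⁴ = 1.50×10^12 − 6.35×10^10 = 1.43×10^12 K⁴.
q = 5.67×10⁻⁸ × 1.43×10^12 / 7.889 = 10300 W/m².
Q = q·A = 10300 × 3.7 = 38100 W.

Q ≈ 38100 W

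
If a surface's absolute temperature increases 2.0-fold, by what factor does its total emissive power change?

P ∝ T⁴, so the power scales as (2.0)⁴ = 16.0.

factor ≈ 16.0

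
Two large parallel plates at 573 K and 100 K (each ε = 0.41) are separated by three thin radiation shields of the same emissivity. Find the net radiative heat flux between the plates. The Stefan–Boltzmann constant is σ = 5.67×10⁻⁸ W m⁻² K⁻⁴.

q ≈ 394 W/m²

Each of the 4 gaps contributes resistance (2/ε − 1) = 2/0.41 − 1 = 3.878; total = 15.51.
q = σ(T₁⁴ − T₂⁴) / 15.51 = 5.67×10⁻⁸ × 1.08×10^11 / 15.51 = 394 W/m².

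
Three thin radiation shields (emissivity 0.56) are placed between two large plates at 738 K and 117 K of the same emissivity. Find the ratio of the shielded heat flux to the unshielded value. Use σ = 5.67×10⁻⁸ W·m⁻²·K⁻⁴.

ratio ≈ 0.250

With N identical shields there are N+1 = 4 gaps in series, each with the same radiative resistance, so the flux falls to 1/(N+1) of its unshielded value.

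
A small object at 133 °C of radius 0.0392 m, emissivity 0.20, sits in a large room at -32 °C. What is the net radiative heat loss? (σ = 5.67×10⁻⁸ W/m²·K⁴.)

Q ≈ 5.21 W

A = 4πr² = 4π × (0.0392)² = 0.0193 m².
Convert: 133 °C = 406 K; -32 °C = 241 K.
Q = εσA(T⁴ − T_s⁴). T⁴ − T_s⁴ = (406)⁴ − (241)⁴ = 2.72×10^10 − 3.37×10^9 = 2.38×10^10 K⁴.
Q = 0.20 × 5.67×10⁻⁸ × 0.0193 × 2.38×10^10 = 5.21 W.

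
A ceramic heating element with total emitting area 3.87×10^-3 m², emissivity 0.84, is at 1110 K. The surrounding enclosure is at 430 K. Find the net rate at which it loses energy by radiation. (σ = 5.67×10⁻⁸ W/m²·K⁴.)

Q ≈ 274 W

Q = εσA(T⁴ − T_s⁴). T⁴ − T_s⁴ = (1110)⁴ − (430)⁴ = 1.52×10^12 − 3.42×10^10 = 1.48×10^12 K⁴.
Q = 0.84 × 5.67×10⁻⁸ × 3.87×10^-3 × 1.48×10^12 = 274 W.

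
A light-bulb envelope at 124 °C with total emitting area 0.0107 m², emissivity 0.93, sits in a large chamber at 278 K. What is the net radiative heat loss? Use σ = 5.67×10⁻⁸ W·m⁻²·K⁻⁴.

Q ≈ 10.6 W

Convert: 124 °C = 397 K.
Q = εσA(T⁴ − T_s⁴). T⁴ − T_s⁴ = (397)⁴ − (278)⁴ = 2.48×10^10 − 5.97×10^9 = 1.89×10^10 K⁴.
Q = 0.93 × 5.67×10⁻⁸ × 0.0107 × 1.89×10^10 = 10.6 W.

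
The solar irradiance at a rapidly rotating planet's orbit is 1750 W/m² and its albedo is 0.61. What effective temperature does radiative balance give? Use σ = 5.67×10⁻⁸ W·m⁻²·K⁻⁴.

Power absorbed = (1−a)S·πR²; power emitted = 4πR²σT⁴. Equating and cancelling πR²:
T = ((1−a)S / 4σ)^(1/4) = (682 / (4 × 5.67×10⁻⁸))^(1/4) = (3.01×10^9)^(1/4).
T = 234 K.

T ≈ 234 K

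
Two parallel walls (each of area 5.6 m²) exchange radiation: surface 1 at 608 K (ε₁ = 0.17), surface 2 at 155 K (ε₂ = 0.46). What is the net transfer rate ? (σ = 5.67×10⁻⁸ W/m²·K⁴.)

Q ≈ 6120 W

For two large parallel gray plates, q = σ(T₁⁴ − T₂⁴) / (1/ε₁ + 1/ε₂ − 1).
1/ε₁ + 1/ε₂ − 1 = 1/0.17 + 1/0.46 − 1 = 7.056.
T₁⁴ − T₂⁴ = 1.37×10^11 − 5.77×10^8 = 1.36×10^11 K⁴.
q = 5.67×10⁻⁸ × 1.36×10^11 / 7.056 = 1090 W/m².
Q = q·A = 1090 × 5.6 = 6120 W.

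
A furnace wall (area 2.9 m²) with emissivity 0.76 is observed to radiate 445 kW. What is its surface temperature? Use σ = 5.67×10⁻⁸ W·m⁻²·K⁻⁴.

T ≈ 1370 K

From P = εσAT⁴, T = (P / εσA)^(1/4) = (4.45×10^5 / (0.76 × 5.67×10⁻⁸ × 2.90))^(1/4).
T = (3.56×10^12)^(1/4) = 1370 K.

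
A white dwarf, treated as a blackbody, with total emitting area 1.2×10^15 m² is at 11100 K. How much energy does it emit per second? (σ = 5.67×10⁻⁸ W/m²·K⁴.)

P ≈ 1.03×10^24 W

P = σAT⁴ = 5.67×10⁻⁸ × 1.20×10^15 × (11100)⁴ = 5.67×10⁻⁸ × 1.20×10^15 × 1.52×10^16.
P = 1.03×10^24 W.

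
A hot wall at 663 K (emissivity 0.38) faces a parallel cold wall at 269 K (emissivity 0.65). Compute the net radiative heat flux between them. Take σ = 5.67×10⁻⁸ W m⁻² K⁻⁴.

q ≈ 3360 W/m²

For two large parallel gray plates, q = σ(T₁⁴ − T₂⁴) / (1/ε₁ + 1/ε₂ − 1).
1/ε₁ + 1/ε₂ − 1 = 1/0.38 + 1/0.65 − 1 = 3.170.
T₁⁴ − T₂⁴ = 1.93×10^11 − 5.24×10^9 = 1.88×10^11 K⁴.
q = 5.67×10⁻⁸ × 1.88×10^11 / 3.170 = 3360 W/m².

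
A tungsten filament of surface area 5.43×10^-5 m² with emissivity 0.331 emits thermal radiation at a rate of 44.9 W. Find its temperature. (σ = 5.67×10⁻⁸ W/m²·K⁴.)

T ≈ 2580 K

From P = εσAT⁴, T = (P / εσA)^(1/4) = (44.9 / (0.331 × 5.67×10⁻⁸ × 5.43×10^-5))^(1/4).
T = (4.41×10^13)^(1/4) = 2580 K.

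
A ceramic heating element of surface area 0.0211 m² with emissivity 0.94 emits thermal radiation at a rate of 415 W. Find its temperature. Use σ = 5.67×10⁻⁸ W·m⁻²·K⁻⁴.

T ≈ 779 K

From P = εσAT⁴, T = (P / εσA)^(1/4) = (415 / (0.94 × 5.67×10⁻⁸ × 0.0211))^(1/4).
T = (3.69×10^11)^(1/4) = 779 K.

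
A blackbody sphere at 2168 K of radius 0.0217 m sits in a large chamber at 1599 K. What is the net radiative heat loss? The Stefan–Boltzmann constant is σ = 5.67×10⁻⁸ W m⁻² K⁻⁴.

Q ≈ 5220 W

A = 4πr² = 4π × (0.0217)² = 5.92×10^-3 m².
Q = σA(T⁴ − T_s⁴). T⁴ − T_s⁴ = (2168)⁴ − (1599)⁴ = 2.21×10^13 − 6.54×10^12 = 1.56×10^13 K⁴.
Q = 5.67×10⁻⁸ × 5.92×10^-3 × 1.56×10^13 = 5220 W.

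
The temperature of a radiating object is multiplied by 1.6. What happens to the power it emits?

P ∝ T⁴, so the power scales as (1.6)⁴ = 6.55.

factor ≈ 6.55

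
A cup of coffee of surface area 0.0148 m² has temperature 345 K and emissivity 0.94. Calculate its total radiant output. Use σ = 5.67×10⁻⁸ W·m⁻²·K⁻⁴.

P = εσAT⁴ = 0.94 × 5.67×10⁻⁸ × 0.0148 × (345)⁴ = 0.94 × 5.67×10⁻⁸ × 0.0148 × 1.42×10^10.
P = 11.2 W.

P ≈ 11.2 W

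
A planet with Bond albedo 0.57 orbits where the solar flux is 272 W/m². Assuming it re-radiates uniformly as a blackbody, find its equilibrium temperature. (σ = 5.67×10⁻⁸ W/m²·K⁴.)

T ≈ 151 K

Power absorbed = (1−a)S·πR²; power emitted = 4πR²σT⁴. Equating and cancelling πR²:
T = ((1−a)S / 4σ)^(1/4) = (117 / (4 × 5.67×10⁻⁸))^(1/4) = (5.16×10^8)^(1/4).
T = 151 K.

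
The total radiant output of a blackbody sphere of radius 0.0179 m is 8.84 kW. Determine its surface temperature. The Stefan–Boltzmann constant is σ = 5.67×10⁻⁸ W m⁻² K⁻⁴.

T ≈ 2490 K

A = 4πr² = 4π × (0.0179)² = 4.03×10^-3 m².
From P = σAT⁴, T = (P / σA)^(1/4) = (8840 / (5.67×10⁻⁸ × 4.03×10^-3))^(1/4).
T = (3.87×10^13)^(1/4) = 2490 K.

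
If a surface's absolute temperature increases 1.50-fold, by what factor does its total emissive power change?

P ∝ T⁴, so the power scales as (1.50)⁴ = 5.06.

factor ≈ 5.06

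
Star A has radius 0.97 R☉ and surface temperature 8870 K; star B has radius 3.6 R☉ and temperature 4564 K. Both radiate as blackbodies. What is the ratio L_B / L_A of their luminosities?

L = 4πR²σT⁴ ∝ R²T⁴, so L_B/L_A = (3.6/0.97)² × (4564/8870)⁴ = 13.8 × 0.0701 = 0.965.

L_B/L_A ≈ 0.965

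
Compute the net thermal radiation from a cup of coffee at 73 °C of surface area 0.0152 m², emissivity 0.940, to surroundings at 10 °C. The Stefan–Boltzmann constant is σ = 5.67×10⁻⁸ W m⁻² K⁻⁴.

Q ≈ 6.41 W

Convert: 73 °C = 346 K; 10 °C = 283 K.
Q = εσA(T⁴ − T_s⁴). T⁴ − T_s⁴ = (346)⁴ − (283)⁴ = 1.43×10^10 − 6.41×10^9 = 7.92×10^9 K⁴.
Q = 0.940 × 5.67×10⁻⁸ × 0.0152 × 7.92×10^9 = 6.41 W.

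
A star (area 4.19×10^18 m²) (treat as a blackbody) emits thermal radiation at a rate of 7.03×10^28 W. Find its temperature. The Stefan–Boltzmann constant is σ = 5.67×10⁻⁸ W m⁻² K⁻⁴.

From P = σAT⁴, T = (P / σA)^(1/4) = (7.03×10^28 / (5.67×10⁻⁸ × 4.19×10^18))^(1/4).
T = (2.96×10^17)^(1/4) = 23300 K.

T ≈ 23300 K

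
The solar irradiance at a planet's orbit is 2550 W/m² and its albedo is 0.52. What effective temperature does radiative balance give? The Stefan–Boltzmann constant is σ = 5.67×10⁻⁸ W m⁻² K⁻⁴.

T ≈ 271 K

Power absorbed = (1−a)S·πR²; power emitted = 4πR²σT⁴. Equating and cancelling πR²:
T = ((1−a)S / 4σ)^(1/4) = (1220 / (4 × 5.67×10⁻⁸))^(1/4) = (5.40×10^9)^(1/4).
T = 271 K.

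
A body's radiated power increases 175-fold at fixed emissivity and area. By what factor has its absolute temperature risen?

P ∝ T⁴ ⇒ T ∝ P^(1/4), so T scales by (175)^(1/4) = 3.64.

factor ≈ 3.64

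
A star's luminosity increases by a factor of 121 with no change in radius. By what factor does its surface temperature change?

factor ≈ 3.32

P ∝ T⁴ ⇒ T ∝ P^(1/4), so T scales by (121)^(1/4) = 3.32.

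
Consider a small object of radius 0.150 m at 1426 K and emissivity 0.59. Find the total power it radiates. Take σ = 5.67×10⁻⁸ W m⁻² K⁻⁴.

P ≈ 39100 W

A = 4πr² = 4π × (0.150)² = 0.283 m².
Stefan–Boltzmann: P = εσAT⁴ = 0.59 × 5.67×10⁻⁸ × 0.283 × (1426)⁴ = 0.59 × 5.67×10⁻⁸ × 0.283 × 4.14×10^12.
P = 39100 W.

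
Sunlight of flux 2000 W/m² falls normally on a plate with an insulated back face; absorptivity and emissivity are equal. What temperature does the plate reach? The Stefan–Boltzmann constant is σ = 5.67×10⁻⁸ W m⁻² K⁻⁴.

T ≈ 433 K

Absorbed flux αS = emitted flux εσT⁴ (one radiating face); with α = ε, T = (S/σ)^(1/4).
T = (2000 / 5.67×10⁻⁸)^(1/4) = (3.53×10^10)^(1/4).
T = 433 K.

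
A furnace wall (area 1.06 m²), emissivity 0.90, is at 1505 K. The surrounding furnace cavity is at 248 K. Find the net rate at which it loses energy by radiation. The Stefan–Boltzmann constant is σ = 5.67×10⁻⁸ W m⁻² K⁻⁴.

Q ≈ 2.77×10^5 W

Q = εσA(T⁴ − T_s⁴). T⁴ − T_s⁴ = (1505)⁴ − (248)⁴ = 5.13×10^12 − 3.78×10^9 = 5.13×10^12 K⁴.
Q = 0.90 × 5.67×10⁻⁸ × 1.06 × 5.13×10^12 = 2.77×10^5 W.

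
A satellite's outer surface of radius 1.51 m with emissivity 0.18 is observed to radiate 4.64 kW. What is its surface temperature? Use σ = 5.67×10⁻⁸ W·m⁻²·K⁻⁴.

T ≈ 355 K

A = 4πr² = 4π × (1.51)² = 28.7 m².
From P = εσAT⁴, T = (P / εσA)^(1/4) = (4640 / (0.18 × 5.67×10⁻⁸ × 28.7))^(1/4).
T = (1.59×10^10)^(1/4) = 355 K.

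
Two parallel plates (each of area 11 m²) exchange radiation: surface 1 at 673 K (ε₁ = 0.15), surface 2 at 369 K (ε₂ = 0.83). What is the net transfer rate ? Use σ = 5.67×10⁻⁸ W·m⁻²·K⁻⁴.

For two large parallel gray plates, q = σ(T₁⁴ − T₂⁴) / (1/ε₁ + 1/ε₂ − 1).
1/ε₁ + 1/ε₂ − 1 = 1/0.15 + 1/0.83 − 1 = 6.871.
T₁⁴ − T₂⁴ = 2.05×10^11 − 1.85×10^10 = 1.87×10^11 K⁴.
q = 5.67×10⁻⁸ × 1.87×10^11 / 6.871 = 1540 W/m².
Q = q·A = 1540 × 11 = 16900 W.

Q ≈ 16900 W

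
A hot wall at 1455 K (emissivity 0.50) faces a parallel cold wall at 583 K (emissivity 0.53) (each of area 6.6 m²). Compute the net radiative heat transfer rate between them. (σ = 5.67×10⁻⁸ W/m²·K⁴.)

Q ≈ 5.66×10^5 W

For two large parallel gray plates, q = σ(T₁⁴ − T₂⁴) / (1/ε₁ + 1/ε₂ − 1).
1/ε₁ + 1/ε₂ − 1 = 1/0.50 + 1/0.53 − 1 = 2.887.
T₁⁴ − T₂⁴ = 4.48×10^12 − 1.16×10^11 = 4.37×10^12 K⁴.
q = 5.67×10⁻⁸ × 4.37×10^12 / 2.887 = 85800 W/m².
Q = q·A = 85800 × 6.6 = 5.66×10^5 W.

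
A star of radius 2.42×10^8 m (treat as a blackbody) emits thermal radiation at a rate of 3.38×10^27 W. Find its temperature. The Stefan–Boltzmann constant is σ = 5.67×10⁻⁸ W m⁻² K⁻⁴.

A = 4πr² = 4π × (2.42×10^8)² = 7.36×10^17 m².
From P = σAT⁴, T = (P / σA)^(1/4) = (3.38×10^27 / (5.67×10⁻⁸ × 7.36×10^17))^(1/4).
T = (8.10×10^16)^(1/4) = 16900 K.

T ≈ 16900 K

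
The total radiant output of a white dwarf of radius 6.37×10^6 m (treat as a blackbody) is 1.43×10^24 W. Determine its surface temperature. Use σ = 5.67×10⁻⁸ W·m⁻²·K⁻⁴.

T ≈ 14900 K

A = 4πr² = 4π × (6.37×10^6)² = 5.10×10^14 m².
From P = σAT⁴, T = (P / σA)^(1/4) = (1.43×10^24 / (5.67×10⁻⁸ × 5.10×10^14))^(1/4).
T = (4.95×10^16)^(1/4) = 14900 K.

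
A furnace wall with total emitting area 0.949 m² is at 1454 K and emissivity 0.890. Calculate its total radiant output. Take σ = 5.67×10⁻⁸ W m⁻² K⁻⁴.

Stefan–Boltzmann: P = εσAT⁴ = 0.890 × 5.67×10⁻⁸ × 0.949 × (1454)⁴ = 0.890 × 5.67×10⁻⁸ × 0.949 × 4.47×10^12.
P = 2.14×10^5 W.

P ≈ 2.14×10^5 W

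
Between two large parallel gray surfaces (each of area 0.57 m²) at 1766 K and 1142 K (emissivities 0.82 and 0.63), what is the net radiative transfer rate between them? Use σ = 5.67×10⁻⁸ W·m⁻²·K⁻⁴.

For two large parallel gray plates, q = σ(T₁⁴ − T₂⁴) / (1/ε₁ + 1/ε₂ − 1).
1/ε₁ + 1/ε₂ − 1 = 1/0.82 + 1/0.63 − 1 = 1.807.
T₁⁴ − T₂⁴ = 9.73×10^12 − 1.70×10^12 = 8.03×10^12 K⁴.
q = 5.67×10⁻⁸ × 8.03×10^12 / 1.807 = 2.52×10^5 W/m².
Q = q·A = 2.52×10^5 × 0.57 = 1.44×10^5 W.

Q ≈ 1.44×10^5 W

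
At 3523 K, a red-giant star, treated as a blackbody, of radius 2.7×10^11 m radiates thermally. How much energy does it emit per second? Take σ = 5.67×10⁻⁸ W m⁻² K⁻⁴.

P ≈ 8.00×10^30 W

A = 4πr² = 4π × (2.7×10^11)² = 9.16×10^23 m².
P = σAT⁴ = 5.67×10⁻⁸ × 9.16×10^23 × (3523)⁴ = 5.67×10⁻⁸ × 9.16×10^23 × 1.54×10^14.
P = 8.00×10^30 W.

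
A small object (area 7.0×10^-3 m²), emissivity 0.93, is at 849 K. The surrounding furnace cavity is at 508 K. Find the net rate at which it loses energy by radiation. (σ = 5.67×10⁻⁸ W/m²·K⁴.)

Q = εσA(T⁴ − T_s⁴). T⁴ − T_s⁴ = (849)⁴ − (508)⁴ = 5.20×10^11 − 6.66×10^10 = 4.53×10^11 K⁴.
Q = 0.93 × 5.67×10⁻⁸ × 7.00×10^-3 × 4.53×10^11 = 167 W.

Q ≈ 167 W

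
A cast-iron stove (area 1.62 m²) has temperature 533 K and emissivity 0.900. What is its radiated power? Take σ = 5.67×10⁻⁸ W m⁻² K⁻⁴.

Stefan–Boltzmann: P = εσAT⁴ = 0.900 × 5.67×10⁻⁸ × 1.62 × (533)⁴ = 0.900 × 5.67×10⁻⁸ × 1.62 × 8.07×10^10.
P = 6670 W.

P ≈ 6670 W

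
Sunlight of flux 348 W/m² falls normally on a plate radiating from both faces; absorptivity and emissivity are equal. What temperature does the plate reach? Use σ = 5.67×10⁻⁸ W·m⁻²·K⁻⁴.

T ≈ 235 K

Absorbed flux αS = emitted flux 2εσT⁴ per unit area; with α = ε this gives T = (S/2σ)^(1/4).
T = (348 / (2 × 5.67×10⁻⁸))^(1/4) = (3.07×10^9)^(1/4).
T = 235 K.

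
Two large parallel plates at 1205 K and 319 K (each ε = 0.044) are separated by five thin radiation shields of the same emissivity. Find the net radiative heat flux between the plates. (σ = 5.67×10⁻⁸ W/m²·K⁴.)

q ≈ 446 W/m²

Each of the 6 gaps contributes resistance (2/ε − 1) = 2/0.044 − 1 = 44.45; total = 266.7.
q = σ(T₁⁴ − T₂⁴) / 266.7 = 5.67×10⁻⁸ × 2.10×10^12 / 266.7 = 446 W/m².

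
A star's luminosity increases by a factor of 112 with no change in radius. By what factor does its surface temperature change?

P ∝ T⁴ ⇒ T ∝ P^(1/4), so T scales by (112)^(1/4) = 3.25.

factor ≈ 3.25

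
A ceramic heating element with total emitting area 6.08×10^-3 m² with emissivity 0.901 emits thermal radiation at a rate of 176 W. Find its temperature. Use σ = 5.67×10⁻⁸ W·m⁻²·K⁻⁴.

From P = εσAT⁴, T = (P / εσA)^(1/4) = (176 / (0.901 × 5.67×10⁻⁸ × 6.08×10^-3))^(1/4).
T = (5.67×10^11)^(1/4) = 868 K.

T ≈ 868 K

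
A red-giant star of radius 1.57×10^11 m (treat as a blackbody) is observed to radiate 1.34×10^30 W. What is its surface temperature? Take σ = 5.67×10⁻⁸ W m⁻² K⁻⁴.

T ≈ 2960 K

A = 4πr² = 4π × (1.57×10^11)² = 3.10×10^23 m².
From P = σAT⁴, T = (P / σA)^(1/4) = (1.34×10^30 / (5.67×10⁻⁸ × 3.10×10^23))^(1/4).
T = (7.63×10^13)^(1/4) = 2960 K.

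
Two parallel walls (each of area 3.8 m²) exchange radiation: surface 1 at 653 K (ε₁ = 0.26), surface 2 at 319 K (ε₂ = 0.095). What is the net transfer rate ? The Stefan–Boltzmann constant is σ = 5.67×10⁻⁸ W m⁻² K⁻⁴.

For two large parallel gray plates, q = σ(T₁⁴ − T₂⁴) / (1/ε₁ + 1/ε₂ − 1).
1/ε₁ + 1/ε₂ − 1 = 1/0.26 + 1/0.095 − 1 = 13.37.
T₁⁴ − T₂⁴ = 1.82×10^11 − 1.04×10^10 = 1.71×10^11 K⁴.
q = 5.67×10⁻⁸ × 1.71×10^11 / 13.37 = 727 W/m².
Q = q·A = 727 × 3.8 = 2760 W.

Q ≈ 2760 W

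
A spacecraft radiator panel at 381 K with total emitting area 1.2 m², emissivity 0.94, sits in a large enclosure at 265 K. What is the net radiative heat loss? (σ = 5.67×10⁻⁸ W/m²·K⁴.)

Q = εσA(T⁴ − T_s⁴). T⁴ − T_s⁴ = (381)⁴ − (265)⁴ = 2.11×10^10 − 4.93×10^9 = 1.61×10^10 K⁴.
Q = 0.94 × 5.67×10⁻⁸ × 1.20 × 1.61×10^10 = 1030 W.

Q ≈ 1030 W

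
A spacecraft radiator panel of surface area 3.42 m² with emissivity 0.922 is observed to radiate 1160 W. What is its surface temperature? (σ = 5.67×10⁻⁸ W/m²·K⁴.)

T ≈ 284 K

From P = εσAT⁴, T = (P / εσA)^(1/4) = (1160 / (0.922 × 5.67×10⁻⁸ × 3.42))^(1/4).
T = (6.49×10^9)^(1/4) = 284 K.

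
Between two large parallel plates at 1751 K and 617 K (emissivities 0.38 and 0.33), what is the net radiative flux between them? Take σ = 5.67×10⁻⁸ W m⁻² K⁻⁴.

q ≈ 1.13×10^5 W/m²

For two large parallel gray plates, q = σ(T₁⁴ − T₂⁴) / (1/ε₁ + 1/ε₂ − 1).
1/ε₁ + 1/ε₂ − 1 = 1/0.38 + 1/0.33 − 1 = 4.662.
T₁⁴ − T₂⁴ = 9.40×10^12 − 1.45×10^11 = 9.26×10^12 K⁴.
q = 5.67×10⁻⁸ × 9.26×10^12 / 4.662 = 1.13×10^5 W/m².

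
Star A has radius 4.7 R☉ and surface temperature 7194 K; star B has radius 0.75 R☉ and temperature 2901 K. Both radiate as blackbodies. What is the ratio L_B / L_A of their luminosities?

L_B/L_A ≈ 6.73×10^-4

L = 4πR²σT⁴ ∝ R²T⁴, so L_B/L_A = (0.75/4.7)² × (2901/7194)⁴ = 0.0255 × 0.0264 = 6.73×10^-4.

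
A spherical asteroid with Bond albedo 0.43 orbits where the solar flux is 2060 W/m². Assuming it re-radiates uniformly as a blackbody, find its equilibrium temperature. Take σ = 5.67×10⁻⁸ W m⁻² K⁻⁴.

T ≈ 268 K

Power absorbed = (1−a)S·πR²; power emitted = 4πR²σT⁴. Equating and cancelling πR²:
T = ((1−a)S / 4σ)^(1/4) = (1170 / (4 × 5.67×10⁻⁸))^(1/4) = (5.18×10^9)^(1/4).
T = 268 K.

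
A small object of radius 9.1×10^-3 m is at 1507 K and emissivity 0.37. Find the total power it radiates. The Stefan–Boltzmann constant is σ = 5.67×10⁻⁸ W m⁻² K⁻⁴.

P ≈ 113 W

A = 4πr² = 4π × (9.1×10^-3)² = 1.04×10^-3 m².
P = εσAT⁴ = 0.37 × 5.67×10⁻⁸ × 1.04×10^-3 × (1507)⁴ = 0.37 × 5.67×10⁻⁸ × 1.04×10^-3 × 5.16×10^12.
P = 113 W.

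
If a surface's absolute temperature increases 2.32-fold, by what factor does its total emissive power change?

P ∝ T⁴, so the power scales as (2.32)⁴ = 29.0.

factor ≈ 29.0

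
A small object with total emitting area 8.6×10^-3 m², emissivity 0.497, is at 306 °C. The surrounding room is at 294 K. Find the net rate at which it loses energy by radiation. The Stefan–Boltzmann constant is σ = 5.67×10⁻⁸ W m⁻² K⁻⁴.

Q ≈ 25.4 W

Convert: 306 °C = 579 K.
Q = εσA(T⁴ − T_s⁴). T⁴ − T_s⁴ = (579)⁴ − (294)⁴ = 1.12×10^11 − 7.47×10^9 = 1.05×10^11 K⁴.
Q = 0.497 × 5.67×10⁻⁸ × 8.60×10^-3 × 1.05×10^11 = 25.4 W.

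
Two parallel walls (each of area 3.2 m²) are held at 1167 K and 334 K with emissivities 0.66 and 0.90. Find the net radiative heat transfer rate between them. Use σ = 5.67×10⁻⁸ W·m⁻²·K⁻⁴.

For two large parallel gray plates, q = σ(T₁⁴ − T₂⁴) / (1/ε₁ + 1/ε₂ − 1).
1/ε₁ + 1/ε₂ − 1 = 1/0.66 + 1/0.90 − 1 = 1.626.
T₁⁴ − T₂⁴ = 1.85×10^12 − 1.24×10^10 = 1.84×10^12 K⁴.
q = 5.67×10⁻⁸ × 1.84×10^12 / 1.626 = 64200 W/m².
Q = q·A = 64200 × 3.2 = 2.06×10^5 W.

Q ≈ 2.06×10^5 W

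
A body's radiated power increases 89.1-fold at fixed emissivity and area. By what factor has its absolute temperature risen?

factor ≈ 3.07

P ∝ T⁴ ⇒ T ∝ P^(1/4), so T scales by (89.1)^(1/4) = 3.07.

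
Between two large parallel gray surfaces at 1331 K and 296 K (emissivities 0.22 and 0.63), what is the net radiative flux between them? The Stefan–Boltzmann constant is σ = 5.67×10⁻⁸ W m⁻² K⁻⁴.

For two large parallel gray plates, q = σ(T₁⁴ − T₂⁴) / (1/ε₁ + 1/ε₂ − 1).
1/ε₁ + 1/ε₂ − 1 = 1/0.22 + 1/0.63 − 1 = 5.133.
T₁⁴ − T₂⁴ = 3.14×10^12 − 7.68×10^9 = 3.13×10^12 K⁴.
q = 5.67×10⁻⁸ × 3.13×10^12 / 5.133 = 34600 W/m².

q ≈ 34600 W/m²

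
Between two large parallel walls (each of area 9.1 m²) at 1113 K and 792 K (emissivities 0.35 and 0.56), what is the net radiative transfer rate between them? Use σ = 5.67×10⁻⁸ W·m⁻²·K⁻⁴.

Q ≈ 1.62×10^5 W

For two large parallel gray plates, q = σ(T₁⁴ − T₂⁴) / (1/ε₁ + 1/ε₂ − 1).
1/ε₁ + 1/ε₂ − 1 = 1/0.35 + 1/0.56 − 1 = 3.643.
T₁⁴ − T₂⁴ = 1.53×10^12 − 3.93×10^11 = 1.14×10^12 K⁴.
q = 5.67×10⁻⁸ × 1.14×10^12 / 3.643 = 17800 W/m².
Q = q·A = 17800 × 9.1 = 1.62×10^5 W.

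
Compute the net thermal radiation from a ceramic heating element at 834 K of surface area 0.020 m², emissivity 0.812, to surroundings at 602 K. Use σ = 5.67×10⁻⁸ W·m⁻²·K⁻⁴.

Q ≈ 325 W

Q = εσA(T⁴ − T_s⁴). T⁴ − T_s⁴ = (834)⁴ − (602)⁴ = 4.84×10^11 − 1.31×10^11 = 3.52×10^11 K⁴.
Q = 0.812 × 5.67×10⁻⁸ × 0.0200 × 3.52×10^11 = 325 W.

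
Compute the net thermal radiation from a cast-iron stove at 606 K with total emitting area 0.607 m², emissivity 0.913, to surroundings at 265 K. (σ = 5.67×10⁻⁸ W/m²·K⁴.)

Q = εσA(T⁴ − T_s⁴). T⁴ − T_s⁴ = (606)⁴ − (265)⁴ = 1.35×10^11 − 4.93×10^9 = 1.30×10^11 K⁴.
Q = 0.913 × 5.67×10⁻⁸ × 0.607 × 1.30×10^11 = 4080 W.

Q ≈ 4080 W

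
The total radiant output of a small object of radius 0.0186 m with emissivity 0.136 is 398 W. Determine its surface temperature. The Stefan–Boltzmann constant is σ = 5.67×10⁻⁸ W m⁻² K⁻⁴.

T ≈ 1860 K

A = 4πr² = 4π × (0.0186)² = 4.35×10^-3 m².
From P = εσAT⁴, T = (P / εσA)^(1/4) = (398 / (0.136 × 5.67×10⁻⁸ × 4.35×10^-3))^(1/4).
T = (1.19×10^13)^(1/4) = 1860 K.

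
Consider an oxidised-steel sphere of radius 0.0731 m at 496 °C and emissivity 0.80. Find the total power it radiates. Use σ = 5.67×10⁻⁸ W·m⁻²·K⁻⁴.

A = 4πr² = 4π × (0.0731)² = 0.0671 m².
496 °C = 769 K.
P = εσAT⁴ = 0.80 × 5.67×10⁻⁸ × 0.0671 × (769)⁴ = 0.80 × 5.67×10⁻⁸ × 0.0671 × 3.50×10^11.
P = 1070 W.

P ≈ 1070 W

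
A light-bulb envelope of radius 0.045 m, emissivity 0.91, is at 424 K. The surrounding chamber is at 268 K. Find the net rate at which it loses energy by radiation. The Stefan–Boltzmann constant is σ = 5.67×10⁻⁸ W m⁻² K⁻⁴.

Q ≈ 35.7 W

A = 4πr² = 4π × (0.045)² = 0.0254 m².
Q = εσA(T⁴ − T_s⁴). T⁴ − T_s⁴ = (424)⁴ − (268)⁴ = 3.23×10^10 − 5.16×10^9 = 2.72×10^10 K⁴.
Q = 0.91 × 5.67×10⁻⁸ × 0.0254 × 2.72×10^10 = 35.7 W.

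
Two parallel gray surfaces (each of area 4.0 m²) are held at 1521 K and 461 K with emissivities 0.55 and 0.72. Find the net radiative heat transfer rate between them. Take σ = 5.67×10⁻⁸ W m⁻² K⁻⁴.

Q ≈ 5.45×10^5 W

For two large parallel gray plates, q = σ(T₁⁴ − T₂⁴) / (1/ε₁ + 1/ε₂ − 1).
1/ε₁ + 1/ε₂ − 1 = 1/0.55 + 1/0.72 − 1 = 2.207.
T₁⁴ − T₂⁴ = 5.35×10^12 − 4.52×10^10 = 5.31×10^12 K⁴.
q = 5.67×10⁻⁸ × 5.31×10^12 / 2.207 = 1.36×10^5 W/m².
Q = q·A = 1.36×10^5 × 4.0 = 5.45×10^5 W.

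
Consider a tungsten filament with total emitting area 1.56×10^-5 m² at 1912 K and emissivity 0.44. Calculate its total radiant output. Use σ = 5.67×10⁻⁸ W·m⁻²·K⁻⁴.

P = εσAT⁴ = 0.44 × 5.67×10⁻⁸ × 1.56×10^-5 × (1912)⁴ = 0.44 × 5.67×10⁻⁸ × 1.56×10^-5 × 1.34×10^13.
P = 5.20 W.

P ≈ 5.20 W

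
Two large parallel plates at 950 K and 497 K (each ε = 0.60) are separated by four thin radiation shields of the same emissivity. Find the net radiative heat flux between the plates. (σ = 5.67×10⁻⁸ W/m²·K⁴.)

q ≈ 3660 W/m²

Each of the 5 gaps contributes resistance (2/ε − 1) = 2/0.60 − 1 = 2.333; total = 11.67.
q = σ(T₁⁴ − T₂⁴) / 11.67 = 5.67×10⁻⁸ × 7.53×10^11 / 11.67 = 3660 W/m².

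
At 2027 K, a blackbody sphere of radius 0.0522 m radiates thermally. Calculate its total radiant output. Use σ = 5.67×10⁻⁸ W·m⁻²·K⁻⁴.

P ≈ 32800 W

A = 4πr² = 4π × (0.0522)² = 0.0342 m².
P = σAT⁴ = 5.67×10⁻⁸ × 0.0342 × (2027)⁴ = 5.67×10⁻⁸ × 0.0342 × 1.69×10^13.
P = 32800 W.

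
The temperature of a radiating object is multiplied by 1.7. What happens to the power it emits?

factor ≈ 8.35

P ∝ T⁴, so the power scales as (1.7)⁴ = 8.35.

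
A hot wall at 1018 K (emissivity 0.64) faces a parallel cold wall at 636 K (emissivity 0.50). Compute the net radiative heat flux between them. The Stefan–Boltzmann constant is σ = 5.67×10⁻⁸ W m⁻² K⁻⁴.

For two large parallel gray plates, q = σ(T₁⁴ − T₂⁴) / (1/ε₁ + 1/ε₂ − 1).
1/ε₁ + 1/ε₂ − 1 = 1/0.64 + 1/0.50 − 1 = 2.562.
T₁⁴ − T₂⁴ = 1.07×10^12 − 1.64×10^11 = 9.10×10^11 K⁴.
q = 5.67×10⁻⁸ × 9.10×10^11 / 2.562 = 20100 W/m².

q ≈ 20100 W/m²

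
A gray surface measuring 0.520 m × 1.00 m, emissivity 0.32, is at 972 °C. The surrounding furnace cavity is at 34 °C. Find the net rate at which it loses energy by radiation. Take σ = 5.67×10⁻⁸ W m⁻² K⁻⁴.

A = 0.520 × 1.00 = 0.520 m².
Convert: 972 °C = 1245 K; 34 °C = 307 K.
Q = εσA(T⁴ − T_s⁴). T⁴ − T_s⁴ = (1245)⁴ − (307)⁴ = 2.40×10^12 − 8.88×10^9 = 2.39×10^12 K⁴.
Q = 0.32 × 5.67×10⁻⁸ × 0.520 × 2.39×10^12 = 22600 W.

Q ≈ 22600 W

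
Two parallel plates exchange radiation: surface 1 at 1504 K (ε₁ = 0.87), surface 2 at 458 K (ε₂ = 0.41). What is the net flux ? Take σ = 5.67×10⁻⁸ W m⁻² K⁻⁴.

For two large parallel gray plates, q = σ(T₁⁴ − T₂⁴) / (1/ε₁ + 1/ε₂ − 1).
1/ε₁ + 1/ε₂ − 1 = 1/0.87 + 1/0.41 − 1 = 2.588.
T₁⁴ − T₂⁴ = 5.12×10^12 − 4.40×10^10 = 5.07×10^12 K⁴.
q = 5.67×10⁻⁸ × 5.07×10^12 / 2.588 = 1.11×10^5 W/m².

q ≈ 1.11×10^5 W/m²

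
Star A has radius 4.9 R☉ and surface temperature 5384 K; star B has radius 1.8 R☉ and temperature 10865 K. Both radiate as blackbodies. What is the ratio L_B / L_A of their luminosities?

L_B/L_A ≈ 2.24

L = 4πR²σT⁴ ∝ R²T⁴, so L_B/L_A = (1.8/4.9)² × (10865/5384)⁴ = 0.135 × 16.6 = 2.24.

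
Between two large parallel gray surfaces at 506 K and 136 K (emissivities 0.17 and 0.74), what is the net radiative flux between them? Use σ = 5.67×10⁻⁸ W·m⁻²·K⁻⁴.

q ≈ 593 W/m²

For two large parallel gray plates, q = σ(T₁⁴ − T₂⁴) / (1/ε₁ + 1/ε₂ − 1).
1/ε₁ + 1/ε₂ − 1 = 1/0.17 + 1/0.74 − 1 = 6.234.
T₁⁴ − T₂⁴ = 6.56×10^10 − 3.42×10^8 = 6.52×10^10 K⁴.
q = 5.67×10⁻⁸ × 6.52×10^10 / 6.234 = 593 W/m².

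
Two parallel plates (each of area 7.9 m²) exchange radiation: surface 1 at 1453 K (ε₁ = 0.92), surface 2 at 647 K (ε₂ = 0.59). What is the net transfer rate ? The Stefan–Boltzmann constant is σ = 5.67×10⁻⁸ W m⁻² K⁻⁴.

Q ≈ 1.08×10^6 W

For two large parallel gray plates, q = σ(T₁⁴ − T₂⁴) / (1/ε₁ + 1/ε₂ − 1).
1/ε₁ + 1/ε₂ − 1 = 1/0.92 + 1/0.59 − 1 = 1.782.
T₁⁴ − T₂⁴ = 4.46×10^12 − 1.75×10^11 = 4.28×10^12 K⁴.
q = 5.67×10⁻⁸ × 4.28×10^12 / 1.782 = 1.36×10^5 W/m².
Q = q·A = 1.36×10^5 × 7.9 = 1.08×10^6 W.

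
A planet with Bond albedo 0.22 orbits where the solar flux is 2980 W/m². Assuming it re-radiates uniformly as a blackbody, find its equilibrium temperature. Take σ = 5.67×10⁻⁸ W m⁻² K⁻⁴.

T ≈ 318 K

Power absorbed = (1−a)S·πR²; power emitted = 4πR²σT⁴. Equating and cancelling πR²:
T = ((1−a)S / 4σ)^(1/4) = (2320 / (4 × 5.67×10⁻⁸))^(1/4) = (1.02×10^10)^(1/4).
T = 318 K.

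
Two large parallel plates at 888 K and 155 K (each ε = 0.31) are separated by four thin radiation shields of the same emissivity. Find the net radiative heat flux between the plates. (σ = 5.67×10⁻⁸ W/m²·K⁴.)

Each of the 5 gaps contributes resistance (2/ε − 1) = 2/0.31 − 1 = 5.452; total = 27.26.
q = σ(T₁⁴ − T₂⁴) / 27.26 = 5.67×10⁻⁸ × 6.21×10^11 / 27.26 = 1290 W/m².

q ≈ 1290 W/m²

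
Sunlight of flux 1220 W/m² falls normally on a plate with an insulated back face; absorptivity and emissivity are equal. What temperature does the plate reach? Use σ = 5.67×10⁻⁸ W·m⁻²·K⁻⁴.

T ≈ 383 K

Absorbed flux αS = emitted flux εσT⁴ (one radiating face); with α = ε, T = (S/σ)^(1/4).
T = (1220 / 5.67×10⁻⁸)^(1/4) = (2.15×10^10)^(1/4).
T = 383 K.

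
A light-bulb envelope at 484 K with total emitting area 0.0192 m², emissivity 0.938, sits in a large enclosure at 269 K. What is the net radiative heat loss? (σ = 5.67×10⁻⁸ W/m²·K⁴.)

Q = εσA(T⁴ − T_s⁴). T⁴ − T_s⁴ = (484)⁴ − (269)⁴ = 5.49×10^10 − 5.24×10^9 = 4.96×10^10 K⁴.
Q = 0.938 × 5.67×10⁻⁸ × 0.0192 × 4.96×10^10 = 50.7 W.

Q ≈ 50.7 W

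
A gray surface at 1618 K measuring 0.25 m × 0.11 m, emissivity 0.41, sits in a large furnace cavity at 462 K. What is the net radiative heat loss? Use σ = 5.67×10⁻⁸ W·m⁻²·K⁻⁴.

Q ≈ 4350 W

A = 0.25 × 0.11 = 0.0275 m².
Q = εσA(T⁴ − T_s⁴). T⁴ − T_s⁴ = (1618)⁴ − (462)⁴ = 6.85×10^12 − 4.56×10^10 = 6.81×10^12 K⁴.
Q = 0.41 × 5.67×10⁻⁸ × 0.0275 × 6.81×10^12 = 4350 W.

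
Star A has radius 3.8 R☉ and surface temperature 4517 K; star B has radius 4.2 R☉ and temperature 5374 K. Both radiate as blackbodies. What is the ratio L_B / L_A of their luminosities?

L = 4πR²σT⁴ ∝ R²T⁴, so L_B/L_A = (4.2/3.8)² × (5374/4517)⁴ = 1.22 × 2.00 = 2.45.

L_B/L_A ≈ 2.45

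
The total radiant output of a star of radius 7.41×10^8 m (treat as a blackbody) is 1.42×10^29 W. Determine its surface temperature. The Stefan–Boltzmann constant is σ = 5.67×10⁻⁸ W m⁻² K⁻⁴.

T ≈ 24500 K

A = 4πr² = 4π × (7.41×10^8)² = 6.90×10^18 m².
From P = σAT⁴, T = (P / σA)^(1/4) = (1.42×10^29 / (5.67×10⁻⁸ × 6.90×10^18))^(1/4).
T = (3.63×10^17)^(1/4) = 24500 K.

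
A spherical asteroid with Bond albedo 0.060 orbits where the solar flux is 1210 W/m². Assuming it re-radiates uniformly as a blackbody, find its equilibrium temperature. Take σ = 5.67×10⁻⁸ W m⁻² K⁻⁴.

T ≈ 266 K

Power absorbed = (1−a)S·πR²; power emitted = 4πR²σT⁴. Equating and cancelling πR²:
T = ((1−a)S / 4σ)^(1/4) = (1140 / (4 × 5.67×10⁻⁸))^(1/4) = (5.01×10^9)^(1/4).
T = 266 K.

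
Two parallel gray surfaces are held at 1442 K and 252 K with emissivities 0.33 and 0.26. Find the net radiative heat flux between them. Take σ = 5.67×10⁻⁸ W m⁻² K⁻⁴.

For two large parallel gray plates, q = σ(T₁⁴ − T₂⁴) / (1/ε₁ + 1/ε₂ − 1).
1/ε₁ + 1/ε₂ − 1 = 1/0.33 + 1/0.26 − 1 = 5.876.
T₁⁴ − T₂⁴ = 4.32×10^12 − 4.03×10^9 = 4.32×10^12 K⁴.
q = 5.67×10⁻⁸ × 4.32×10^12 / 5.876 = 41700 W/m².

q ≈ 41700 W/m²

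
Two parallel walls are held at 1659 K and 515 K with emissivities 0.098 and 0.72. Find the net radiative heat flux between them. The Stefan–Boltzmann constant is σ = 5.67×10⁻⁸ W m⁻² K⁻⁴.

For two large parallel gray plates, q = σ(T₁⁴ − T₂⁴) / (1/ε₁ + 1/ε₂ − 1).
1/ε₁ + 1/ε₂ − 1 = 1/0.098 + 1/0.72 − 1 = 10.59.
T₁⁴ − T₂⁴ = 7.58×10^12 − 7.03×10^10 = 7.50×10^12 K⁴.
q = 5.67×10⁻⁸ × 7.50×10^12 / 10.59 = 40200 W/m².

q ≈ 40200 W/m²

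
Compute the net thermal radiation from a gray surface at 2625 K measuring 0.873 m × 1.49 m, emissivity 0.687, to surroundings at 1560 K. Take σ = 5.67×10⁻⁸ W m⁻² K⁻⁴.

A = 0.873 × 1.49 = 1.30 m².
Q = εσA(T⁴ − T_s⁴). T⁴ − T_s⁴ = (2625)⁴ − (1560)⁴ = 4.75×10^13 − 5.92×10^12 = 4.16×10^13 K⁴.
Q = 0.687 × 5.67×10⁻⁸ × 1.30 × 4.16×10^13 = 2.11×10^6 W.

Q ≈ 2.11×10^6 W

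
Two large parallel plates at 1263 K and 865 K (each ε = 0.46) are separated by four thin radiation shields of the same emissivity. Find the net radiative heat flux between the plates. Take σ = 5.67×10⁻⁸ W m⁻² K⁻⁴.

Each of the 5 gaps contributes resistance (2/ε − 1) = 2/0.46 − 1 = 3.348; total = 16.74.
q = σ(T₁⁴ − T₂⁴) / 16.74 = 5.67×10⁻⁸ × 1.98×10^12 / 16.74 = 6720 W/m².

q ≈ 6720 W/m²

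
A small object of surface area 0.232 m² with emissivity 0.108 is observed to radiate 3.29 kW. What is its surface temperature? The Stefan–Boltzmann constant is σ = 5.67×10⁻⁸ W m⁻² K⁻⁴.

T ≈ 1230 K

From P = εσAT⁴, T = (P / εσA)^(1/4) = (3290 / (0.108 × 5.67×10⁻⁸ × 0.232))^(1/4).
T = (2.32×10^12)^(1/4) = 1230 K.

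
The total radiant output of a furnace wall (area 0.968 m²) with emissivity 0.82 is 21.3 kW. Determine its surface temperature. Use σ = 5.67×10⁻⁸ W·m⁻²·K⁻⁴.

T ≈ 829 K

From P = εσAT⁴, T = (P / εσA)^(1/4) = (21300 / (0.82 × 5.67×10⁻⁸ × 0.968))^(1/4).
T = (4.73×10^11)^(1/4) = 829 K.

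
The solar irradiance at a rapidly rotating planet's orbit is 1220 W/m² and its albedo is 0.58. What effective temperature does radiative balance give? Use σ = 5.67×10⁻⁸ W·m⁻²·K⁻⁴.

T ≈ 218 K

Power absorbed = (1−a)S·πR²; power emitted = 4πR²σT⁴. Equating and cancelling πR²:
T = ((1−a)S / 4σ)^(1/4) = (512 / (4 × 5.67×10⁻⁸))^(1/4) = (2.26×10^9)^(1/4).
T = 218 K.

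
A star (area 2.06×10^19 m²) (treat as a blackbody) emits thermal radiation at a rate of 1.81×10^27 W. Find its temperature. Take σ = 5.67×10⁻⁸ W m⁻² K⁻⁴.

T ≈ 6270 K

From P = σAT⁴, T = (P / σA)^(1/4) = (1.81×10^27 / (5.67×10⁻⁸ × 2.06×10^19))^(1/4).
T = (1.55×10^15)^(1/4) = 6270 K.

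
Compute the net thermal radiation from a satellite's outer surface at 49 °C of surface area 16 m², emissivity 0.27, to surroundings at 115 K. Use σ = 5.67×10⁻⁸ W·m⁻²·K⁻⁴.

Q ≈ 2590 W

Convert: 49 °C = 322 K.
Q = εσA(T⁴ − T_s⁴). T⁴ − T_s⁴ = (322)⁴ − (115)⁴ = 1.08×10^10 − 1.75×10^8 = 1.06×10^10 K⁴.
Q = 0.27 × 5.67×10⁻⁸ × 16.0 × 1.06×10^10 = 2590 W.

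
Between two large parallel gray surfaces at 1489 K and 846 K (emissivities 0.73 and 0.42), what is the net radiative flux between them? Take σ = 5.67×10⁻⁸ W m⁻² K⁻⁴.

For two large parallel gray plates, q = σ(T₁⁴ − T₂⁴) / (1/ε₁ + 1/ε₂ − 1).
1/ε₁ + 1/ε₂ − 1 = 1/0.73 + 1/0.42 − 1 = 2.751.
T₁⁴ − T₂⁴ = 4.92×10^12 − 5.12×10^11 = 4.40×10^12 K⁴.
q = 5.67×10⁻⁸ × 4.40×10^12 / 2.751 = 90800 W/m².

q ≈ 90800 W/m²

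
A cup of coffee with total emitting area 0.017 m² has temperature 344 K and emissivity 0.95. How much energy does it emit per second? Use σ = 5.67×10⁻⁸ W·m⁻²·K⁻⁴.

P ≈ 12.8 W

Stefan–Boltzmann: P = εσAT⁴ = 0.95 × 5.67×10⁻⁸ × 0.0170 × (344)⁴ = 0.95 × 5.67×10⁻⁸ × 0.0170 × 1.40×10^10.
P = 12.8 W.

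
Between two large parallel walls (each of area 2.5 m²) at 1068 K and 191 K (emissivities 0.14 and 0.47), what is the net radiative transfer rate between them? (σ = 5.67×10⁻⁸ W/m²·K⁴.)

Q ≈ 22300 W

For two large parallel gray plates, q = σ(T₁⁴ − T₂⁴) / (1/ε₁ + 1/ε₂ − 1).
1/ε₁ + 1/ε₂ − 1 = 1/0.14 + 1/0.47 − 1 = 8.271.
T₁⁴ − T₂⁴ = 1.30×10^12 − 1.33×10^9 = 1.30×10^12 K⁴.
q = 5.67×10⁻⁸ × 1.30×10^12 / 8.271 = 8910 W/m².
Q = q·A = 8910 × 2.5 = 22300 W.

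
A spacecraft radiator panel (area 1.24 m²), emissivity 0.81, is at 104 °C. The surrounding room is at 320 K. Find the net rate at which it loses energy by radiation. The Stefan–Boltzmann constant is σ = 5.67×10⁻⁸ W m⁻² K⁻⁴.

Convert: 104 °C = 377 K.
Q = εσA(T⁴ − T_s⁴). T⁴ − T_s⁴ = (377)⁴ − (320)⁴ = 2.02×10^10 − 1.05×10^10 = 9.71×10^9 K⁴.
Q = 0.81 × 5.67×10⁻⁸ × 1.24 × 9.71×10^9 = 553 W.

Q ≈ 553 W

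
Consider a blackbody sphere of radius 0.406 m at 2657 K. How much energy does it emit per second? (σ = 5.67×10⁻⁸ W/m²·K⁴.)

P ≈ 5.85×10^6 W

A = 4πr² = 4π × (0.406)² = 2.07 m².
P = σAT⁴ = 5.67×10⁻⁸ × 2.07 × (2657)⁴ = 5.67×10⁻⁸ × 2.07 × 4.98×10^13.
P = 5.85×10^6 W.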